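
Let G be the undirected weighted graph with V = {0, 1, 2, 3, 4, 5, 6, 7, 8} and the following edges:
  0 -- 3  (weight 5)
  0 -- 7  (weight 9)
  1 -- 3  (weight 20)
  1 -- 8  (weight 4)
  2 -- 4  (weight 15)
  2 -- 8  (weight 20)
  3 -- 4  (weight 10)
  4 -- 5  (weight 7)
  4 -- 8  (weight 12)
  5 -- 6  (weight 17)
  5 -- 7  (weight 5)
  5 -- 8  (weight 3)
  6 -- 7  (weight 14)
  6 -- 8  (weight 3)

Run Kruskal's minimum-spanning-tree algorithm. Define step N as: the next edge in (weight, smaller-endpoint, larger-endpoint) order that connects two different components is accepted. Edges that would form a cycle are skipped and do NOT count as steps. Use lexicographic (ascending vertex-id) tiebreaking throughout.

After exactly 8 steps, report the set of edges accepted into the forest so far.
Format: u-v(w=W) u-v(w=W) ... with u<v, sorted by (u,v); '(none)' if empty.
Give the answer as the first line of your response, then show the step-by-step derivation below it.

0-3(w=5) 0-7(w=9) 1-8(w=4) 2-4(w=15) 4-5(w=7) 5-7(w=5) 5-8(w=3) 6-8(w=3)

step 1: add edge 5-8 (w=3); MST = {5-8(w=3)}
step 2: add edge 6-8 (w=3); MST = {5-8(w=3) 6-8(w=3)}
step 3: add edge 1-8 (w=4); MST = {1-8(w=4) 5-8(w=3) 6-8(w=3)}
step 4: add edge 0-3 (w=5); MST = {0-3(w=5) 1-8(w=4) 5-8(w=3) 6-8(w=3)}
step 5: add edge 5-7 (w=5); MST = {0-3(w=5) 1-8(w=4) 5-7(w=5) 5-8(w=3) 6-8(w=3)}
step 6: add edge 4-5 (w=7); MST = {0-3(w=5) 1-8(w=4) 4-5(w=7) 5-7(w=5) 5-8(w=3) 6-8(w=3)}
step 7: add edge 0-7 (w=9); MST = {0-3(w=5) 0-7(w=9) 1-8(w=4) 4-5(w=7) 5-7(w=5) 5-8(w=3) 6-8(w=3)}
step 8: add edge 2-4 (w=15); MST = {0-3(w=5) 0-7(w=9) 1-8(w=4) 2-4(w=15) 4-5(w=7) 5-7(w=5) 5-8(w=3) 6-8(w=3)}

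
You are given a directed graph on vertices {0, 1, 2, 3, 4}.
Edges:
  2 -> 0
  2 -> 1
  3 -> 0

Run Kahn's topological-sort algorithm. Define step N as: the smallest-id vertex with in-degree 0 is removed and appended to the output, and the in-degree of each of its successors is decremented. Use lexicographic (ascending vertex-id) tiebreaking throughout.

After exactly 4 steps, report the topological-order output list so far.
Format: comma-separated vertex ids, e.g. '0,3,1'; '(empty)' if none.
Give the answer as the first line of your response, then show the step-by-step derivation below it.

2,1,3,0

step 1: output 2; order=[2]; indeg=(1,0,0,0,0)
step 2: output 1; order=[2,1]; indeg=(1,0,0,0,0)
step 3: output 3; order=[2,1,3]; indeg=(0,0,0,0,0)
step 4: output 0; order=[2,1,3,0]; indeg=(0,0,0,0,0)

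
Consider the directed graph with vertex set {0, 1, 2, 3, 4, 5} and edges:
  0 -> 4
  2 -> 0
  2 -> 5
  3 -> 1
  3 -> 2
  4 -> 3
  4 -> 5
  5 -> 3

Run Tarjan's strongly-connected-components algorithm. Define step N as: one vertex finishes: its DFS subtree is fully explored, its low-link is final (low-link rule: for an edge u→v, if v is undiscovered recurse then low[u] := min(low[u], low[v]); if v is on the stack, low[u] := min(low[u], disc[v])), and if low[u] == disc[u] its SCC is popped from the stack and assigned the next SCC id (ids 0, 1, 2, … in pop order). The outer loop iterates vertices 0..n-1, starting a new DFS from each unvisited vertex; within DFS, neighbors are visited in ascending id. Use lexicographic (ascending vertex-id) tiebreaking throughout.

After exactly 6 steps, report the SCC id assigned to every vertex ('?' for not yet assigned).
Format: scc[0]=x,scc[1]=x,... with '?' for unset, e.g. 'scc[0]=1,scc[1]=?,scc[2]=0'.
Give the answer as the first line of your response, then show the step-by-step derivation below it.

scc[0]=1,scc[1]=0,scc[2]=1,scc[3]=1,scc[4]=1,scc[5]=1

step 1: low=(low[0]=0,low[1]=3,low[2]=?,low[3]=2,low[4]=1,low[5]=?); scc=(scc[0]=?,scc[1]=0,scc[2]=?,scc[3]=?,scc[4]=?,scc[5]=?)
step 2: low=(low[0]=0,low[1]=3,low[2]=0,low[3]=2,low[4]=1,low[5]=2); scc=(scc[0]=?,scc[1]=0,scc[2]=?,scc[3]=?,scc[4]=?,scc[5]=?)
step 3: low=(low[0]=0,low[1]=3,low[2]=0,low[3]=2,low[4]=1,low[5]=2); scc=(scc[0]=?,scc[1]=0,scc[2]=?,scc[3]=?,scc[4]=?,scc[5]=?)
step 4: low=(low[0]=0,low[1]=3,low[2]=0,low[3]=0,low[4]=1,low[5]=2); scc=(scc[0]=?,scc[1]=0,scc[2]=?,scc[3]=?,scc[4]=?,scc[5]=?)
step 5: low=(low[0]=0,low[1]=3,low[2]=0,low[3]=0,low[4]=0,low[5]=2); scc=(scc[0]=?,scc[1]=0,scc[2]=?,scc[3]=?,scc[4]=?,scc[5]=?)
step 6: low=(low[0]=0,low[1]=3,low[2]=0,low[3]=0,low[4]=0,low[5]=2); scc=(scc[0]=1,scc[1]=0,scc[2]=1,scc[3]=1,scc[4]=1,scc[5]=1)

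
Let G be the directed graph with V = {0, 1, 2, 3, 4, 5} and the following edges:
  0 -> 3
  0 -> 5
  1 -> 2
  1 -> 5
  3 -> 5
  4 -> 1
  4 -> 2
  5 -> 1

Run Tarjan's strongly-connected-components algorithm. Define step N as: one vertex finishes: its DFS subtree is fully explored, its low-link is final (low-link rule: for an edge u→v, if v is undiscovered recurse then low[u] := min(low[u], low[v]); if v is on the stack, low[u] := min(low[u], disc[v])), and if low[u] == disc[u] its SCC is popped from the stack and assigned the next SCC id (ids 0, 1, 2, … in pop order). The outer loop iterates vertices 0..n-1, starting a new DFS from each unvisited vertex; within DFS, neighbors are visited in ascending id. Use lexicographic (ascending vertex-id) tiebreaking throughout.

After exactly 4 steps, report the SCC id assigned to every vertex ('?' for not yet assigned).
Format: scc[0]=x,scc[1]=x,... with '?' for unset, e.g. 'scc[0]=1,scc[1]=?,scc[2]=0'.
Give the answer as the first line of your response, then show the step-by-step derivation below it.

scc[0]=?,scc[1]=1,scc[2]=0,scc[3]=2,scc[4]=?,scc[5]=1

step 1: low=(low[0]=0,low[1]=3,low[2]=4,low[3]=1,low[4]=?,low[5]=2); scc=(scc[0]=?,scc[1]=?,scc[2]=0,scc[3]=?,scc[4]=?,scc[5]=?)
step 2: low=(low[0]=0,low[1]=2,low[2]=4,low[3]=1,low[4]=?,low[5]=2); scc=(scc[0]=?,scc[1]=?,scc[2]=0,scc[3]=?,scc[4]=?,scc[5]=?)
step 3: low=(low[0]=0,low[1]=2,low[2]=4,low[3]=1,low[4]=?,low[5]=2); scc=(scc[0]=?,scc[1]=1,scc[2]=0,scc[3]=?,scc[4]=?,scc[5]=1)
step 4: low=(low[0]=0,low[1]=2,low[2]=4,low[3]=1,low[4]=?,low[5]=2); scc=(scc[0]=?,scc[1]=1,scc[2]=0,scc[3]=2,scc[4]=?,scc[5]=1)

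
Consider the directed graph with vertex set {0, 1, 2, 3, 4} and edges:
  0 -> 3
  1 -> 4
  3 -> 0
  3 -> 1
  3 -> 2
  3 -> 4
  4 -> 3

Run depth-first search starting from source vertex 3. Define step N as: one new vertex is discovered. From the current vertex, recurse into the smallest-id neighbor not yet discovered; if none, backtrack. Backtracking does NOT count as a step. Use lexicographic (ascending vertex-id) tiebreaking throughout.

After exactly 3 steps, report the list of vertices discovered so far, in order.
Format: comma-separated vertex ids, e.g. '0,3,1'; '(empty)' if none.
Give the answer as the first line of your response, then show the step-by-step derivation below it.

3,0,1

step 1: discover 3; path=3; order=3
step 2: discover 0; path=3>0; order=3,0
step 3: discover 1; path=3>1; order=3,0,1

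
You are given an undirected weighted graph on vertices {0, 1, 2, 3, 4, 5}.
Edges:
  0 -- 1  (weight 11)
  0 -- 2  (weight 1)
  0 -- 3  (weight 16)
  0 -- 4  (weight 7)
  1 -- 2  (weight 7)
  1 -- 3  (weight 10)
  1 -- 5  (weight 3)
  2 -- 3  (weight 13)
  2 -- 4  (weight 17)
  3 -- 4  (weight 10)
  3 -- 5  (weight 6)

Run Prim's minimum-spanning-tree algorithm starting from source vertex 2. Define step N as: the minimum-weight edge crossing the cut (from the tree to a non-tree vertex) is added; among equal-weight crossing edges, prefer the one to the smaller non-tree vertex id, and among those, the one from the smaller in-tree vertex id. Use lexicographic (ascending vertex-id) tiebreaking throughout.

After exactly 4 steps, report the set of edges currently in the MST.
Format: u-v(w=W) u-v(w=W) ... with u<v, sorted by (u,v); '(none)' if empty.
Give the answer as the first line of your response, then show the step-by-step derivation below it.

0-2(w=1) 1-2(w=7) 1-5(w=3) 3-5(w=6)

step 1: add edge 0-2 (w=1); MST = {0-2(w=1)}
step 2: add edge 1-2 (w=7); MST = {0-2(w=1) 1-2(w=7)}
step 3: add edge 1-5 (w=3); MST = {0-2(w=1) 1-2(w=7) 1-5(w=3)}
step 4: add edge 3-5 (w=6); MST = {0-2(w=1) 1-2(w=7) 1-5(w=3) 3-5(w=6)}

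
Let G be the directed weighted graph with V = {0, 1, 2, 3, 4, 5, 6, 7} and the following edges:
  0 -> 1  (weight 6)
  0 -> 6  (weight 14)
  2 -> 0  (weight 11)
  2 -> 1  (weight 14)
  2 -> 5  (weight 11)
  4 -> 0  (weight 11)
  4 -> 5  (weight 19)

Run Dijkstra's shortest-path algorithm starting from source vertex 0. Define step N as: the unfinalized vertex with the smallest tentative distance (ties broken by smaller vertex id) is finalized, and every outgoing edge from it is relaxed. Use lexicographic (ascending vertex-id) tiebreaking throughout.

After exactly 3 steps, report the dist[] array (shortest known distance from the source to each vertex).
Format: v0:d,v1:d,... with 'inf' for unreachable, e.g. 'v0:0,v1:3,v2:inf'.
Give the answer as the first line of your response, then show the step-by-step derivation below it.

v0:0,v1:6,v2:inf,v3:inf,v4:inf,v5:inf,v6:14,v7:inf

step 1: dist = v0:0,v1:6,v2:inf,v3:inf,v4:inf,v5:inf,v6:14,v7:inf
step 2: dist = v0:0,v1:6,v2:inf,v3:inf,v4:inf,v5:inf,v6:14,v7:inf
step 3: dist = v0:0,v1:6,v2:inf,v3:inf,v4:inf,v5:inf,v6:14,v7:inf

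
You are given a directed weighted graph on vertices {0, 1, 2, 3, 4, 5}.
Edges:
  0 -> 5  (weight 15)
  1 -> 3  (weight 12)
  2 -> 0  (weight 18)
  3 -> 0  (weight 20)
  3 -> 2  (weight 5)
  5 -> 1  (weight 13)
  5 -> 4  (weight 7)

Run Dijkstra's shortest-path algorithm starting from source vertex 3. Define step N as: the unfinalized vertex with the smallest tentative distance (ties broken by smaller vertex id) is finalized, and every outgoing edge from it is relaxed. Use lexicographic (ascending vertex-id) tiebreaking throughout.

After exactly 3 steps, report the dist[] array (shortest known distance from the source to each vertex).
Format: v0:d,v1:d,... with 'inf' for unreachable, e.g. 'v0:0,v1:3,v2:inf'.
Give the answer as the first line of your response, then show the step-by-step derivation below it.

v0:20,v1:inf,v2:5,v3:0,v4:inf,v5:35

step 1: dist = v0:20,v1:inf,v2:5,v3:0,v4:inf,v5:inf
step 2: dist = v0:20,v1:inf,v2:5,v3:0,v4:inf,v5:inf
step 3: dist = v0:20,v1:inf,v2:5,v3:0,v4:inf,v5:35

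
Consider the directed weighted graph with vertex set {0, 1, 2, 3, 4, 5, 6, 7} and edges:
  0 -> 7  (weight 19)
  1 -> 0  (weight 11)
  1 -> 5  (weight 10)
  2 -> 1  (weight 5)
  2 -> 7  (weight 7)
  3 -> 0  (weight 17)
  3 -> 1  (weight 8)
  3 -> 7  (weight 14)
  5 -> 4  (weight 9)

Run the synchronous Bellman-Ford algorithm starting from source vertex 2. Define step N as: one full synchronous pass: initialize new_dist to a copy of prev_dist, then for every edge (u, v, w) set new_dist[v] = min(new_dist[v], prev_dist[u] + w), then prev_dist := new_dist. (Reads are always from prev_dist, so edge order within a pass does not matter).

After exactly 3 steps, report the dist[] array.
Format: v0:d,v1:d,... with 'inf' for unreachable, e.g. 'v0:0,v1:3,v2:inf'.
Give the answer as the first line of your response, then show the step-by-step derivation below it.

v0:16,v1:5,v2:0,v3:inf,v4:24,v5:15,v6:inf,v7:7

step 1: dist = v0:inf,v1:5,v2:0,v3:inf,v4:inf,v5:inf,v6:inf,v7:7
step 2: dist = v0:16,v1:5,v2:0,v3:inf,v4:inf,v5:15,v6:inf,v7:7
step 3: dist = v0:16,v1:5,v2:0,v3:inf,v4:24,v5:15,v6:inf,v7:7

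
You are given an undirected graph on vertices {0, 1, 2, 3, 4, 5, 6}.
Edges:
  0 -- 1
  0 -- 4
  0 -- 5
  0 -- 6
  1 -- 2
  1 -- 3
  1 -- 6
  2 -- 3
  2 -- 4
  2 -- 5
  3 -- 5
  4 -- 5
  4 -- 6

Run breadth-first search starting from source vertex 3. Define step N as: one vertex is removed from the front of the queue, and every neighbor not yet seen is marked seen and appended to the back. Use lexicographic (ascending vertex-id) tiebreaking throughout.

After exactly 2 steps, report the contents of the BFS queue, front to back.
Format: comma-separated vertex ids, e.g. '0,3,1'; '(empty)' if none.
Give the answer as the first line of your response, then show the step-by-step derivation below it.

2,5,0,6

step 1: dequeue 3; queue=[1,2,5]; order=3
step 2: dequeue 1; queue=[2,5,0,6]; order=3,1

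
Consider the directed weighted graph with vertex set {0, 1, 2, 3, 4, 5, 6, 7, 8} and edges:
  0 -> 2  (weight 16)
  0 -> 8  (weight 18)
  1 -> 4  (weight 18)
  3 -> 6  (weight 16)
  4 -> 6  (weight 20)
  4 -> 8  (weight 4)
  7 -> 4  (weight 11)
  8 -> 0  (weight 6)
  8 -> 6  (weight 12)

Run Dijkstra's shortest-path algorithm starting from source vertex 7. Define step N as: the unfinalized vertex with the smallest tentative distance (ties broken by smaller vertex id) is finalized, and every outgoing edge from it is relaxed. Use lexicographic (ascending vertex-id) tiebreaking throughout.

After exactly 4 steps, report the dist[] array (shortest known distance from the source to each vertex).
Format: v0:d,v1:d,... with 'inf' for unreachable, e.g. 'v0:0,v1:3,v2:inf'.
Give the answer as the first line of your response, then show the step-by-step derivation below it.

v0:21,v1:inf,v2:37,v3:inf,v4:11,v5:inf,v6:27,v7:0,v8:15

step 1: dist = v0:inf,v1:inf,v2:inf,v3:inf,v4:11,v5:inf,v6:inf,v7:0,v8:inf
step 2: dist = v0:inf,v1:inf,v2:inf,v3:inf,v4:11,v5:inf,v6:31,v7:0,v8:15
step 3: dist = v0:21,v1:inf,v2:inf,v3:inf,v4:11,v5:inf,v6:27,v7:0,v8:15
step 4: dist = v0:21,v1:inf,v2:37,v3:inf,v4:11,v5:inf,v6:27,v7:0,v8:15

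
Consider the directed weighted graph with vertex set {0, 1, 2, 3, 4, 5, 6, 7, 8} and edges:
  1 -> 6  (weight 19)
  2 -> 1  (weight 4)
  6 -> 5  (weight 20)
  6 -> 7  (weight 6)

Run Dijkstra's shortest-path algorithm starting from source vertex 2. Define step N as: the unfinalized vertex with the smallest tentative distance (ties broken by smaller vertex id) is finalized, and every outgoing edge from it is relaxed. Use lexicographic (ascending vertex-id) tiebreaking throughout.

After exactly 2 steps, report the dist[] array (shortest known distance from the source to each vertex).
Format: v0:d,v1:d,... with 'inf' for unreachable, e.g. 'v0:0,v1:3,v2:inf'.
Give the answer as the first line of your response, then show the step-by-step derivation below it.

v0:inf,v1:4,v2:0,v3:inf,v4:inf,v5:inf,v6:23,v7:inf,v8:inf

step 1: dist = v0:inf,v1:4,v2:0,v3:inf,v4:inf,v5:inf,v6:inf,v7:inf,v8:inf
step 2: dist = v0:inf,v1:4,v2:0,v3:inf,v4:inf,v5:inf,v6:23,v7:inf,v8:inf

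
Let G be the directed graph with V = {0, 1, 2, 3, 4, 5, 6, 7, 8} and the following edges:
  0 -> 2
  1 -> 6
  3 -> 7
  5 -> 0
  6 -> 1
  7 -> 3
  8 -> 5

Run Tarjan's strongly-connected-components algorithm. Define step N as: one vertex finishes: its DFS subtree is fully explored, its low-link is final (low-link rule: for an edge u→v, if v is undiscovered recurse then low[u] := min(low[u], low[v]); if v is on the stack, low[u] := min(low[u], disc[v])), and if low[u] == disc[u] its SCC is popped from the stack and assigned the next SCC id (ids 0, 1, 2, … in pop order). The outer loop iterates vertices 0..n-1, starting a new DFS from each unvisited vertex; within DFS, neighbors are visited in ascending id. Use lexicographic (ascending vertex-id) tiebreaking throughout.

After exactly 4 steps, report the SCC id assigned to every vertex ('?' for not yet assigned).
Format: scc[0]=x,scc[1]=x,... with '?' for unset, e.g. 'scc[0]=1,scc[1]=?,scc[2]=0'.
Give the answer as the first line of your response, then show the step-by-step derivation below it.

scc[0]=1,scc[1]=2,scc[2]=0,scc[3]=?,scc[4]=?,scc[5]=?,scc[6]=2,scc[7]=?,scc[8]=?

step 1: low=(low[0]=0,low[1]=?,low[2]=1,low[3]=?,low[4]=?,low[5]=?,low[6]=?,low[7]=?,low[8]=?); scc=(scc[0]=?,scc[1]=?,scc[2]=0,scc[3]=?,scc[4]=?,scc[5]=?,scc[6]=?,scc[7]=?,scc[8]=?)
step 2: low=(low[0]=0,low[1]=?,low[2]=1,low[3]=?,low[4]=?,low[5]=?,low[6]=?,low[7]=?,low[8]=?); scc=(scc[0]=1,scc[1]=?,scc[2]=0,scc[3]=?,scc[4]=?,scc[5]=?,scc[6]=?,scc[7]=?,scc[8]=?)
step 3: low=(low[0]=0,low[1]=2,low[2]=1,low[3]=?,low[4]=?,low[5]=?,low[6]=2,low[7]=?,low[8]=?); scc=(scc[0]=1,scc[1]=?,scc[2]=0,scc[3]=?,scc[4]=?,scc[5]=?,scc[6]=?,scc[7]=?,scc[8]=?)
step 4: low=(low[0]=0,low[1]=2,low[2]=1,low[3]=?,low[4]=?,low[5]=?,low[6]=2,low[7]=?,low[8]=?); scc=(scc[0]=1,scc[1]=2,scc[2]=0,scc[3]=?,scc[4]=?,scc[5]=?,scc[6]=2,scc[7]=?,scc[8]=?)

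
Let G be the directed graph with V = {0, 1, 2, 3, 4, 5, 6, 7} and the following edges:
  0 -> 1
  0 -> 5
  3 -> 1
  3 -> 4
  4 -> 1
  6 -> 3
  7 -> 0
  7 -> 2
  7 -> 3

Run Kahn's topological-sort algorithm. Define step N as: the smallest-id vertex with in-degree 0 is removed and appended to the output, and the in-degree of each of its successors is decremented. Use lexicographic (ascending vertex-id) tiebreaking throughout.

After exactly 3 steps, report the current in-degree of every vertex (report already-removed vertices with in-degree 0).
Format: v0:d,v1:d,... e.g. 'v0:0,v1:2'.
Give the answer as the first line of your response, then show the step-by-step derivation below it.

v0:0,v1:2,v2:0,v3:0,v4:1,v5:0,v6:0,v7:0

step 1: output 6; order=[6]; indeg=(1,3,1,1,1,1,0,0)
step 2: output 7; order=[6,7]; indeg=(0,3,0,0,1,1,0,0)
step 3: output 0; order=[6,7,0]; indeg=(0,2,0,0,1,0,0,0)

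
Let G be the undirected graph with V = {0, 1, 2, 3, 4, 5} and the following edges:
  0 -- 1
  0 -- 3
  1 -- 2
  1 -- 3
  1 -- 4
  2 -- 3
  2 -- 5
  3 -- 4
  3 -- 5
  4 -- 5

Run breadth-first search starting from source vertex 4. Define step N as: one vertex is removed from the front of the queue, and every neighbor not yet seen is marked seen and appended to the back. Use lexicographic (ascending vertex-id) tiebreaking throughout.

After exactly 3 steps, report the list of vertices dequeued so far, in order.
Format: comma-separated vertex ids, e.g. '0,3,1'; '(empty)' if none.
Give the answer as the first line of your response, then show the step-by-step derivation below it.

4,1,3

step 1: dequeue 4; queue=[1,3,5]; order=4
step 2: dequeue 1; queue=[3,5,0,2]; order=4,1
step 3: dequeue 3; queue=[5,0,2]; order=4,1,3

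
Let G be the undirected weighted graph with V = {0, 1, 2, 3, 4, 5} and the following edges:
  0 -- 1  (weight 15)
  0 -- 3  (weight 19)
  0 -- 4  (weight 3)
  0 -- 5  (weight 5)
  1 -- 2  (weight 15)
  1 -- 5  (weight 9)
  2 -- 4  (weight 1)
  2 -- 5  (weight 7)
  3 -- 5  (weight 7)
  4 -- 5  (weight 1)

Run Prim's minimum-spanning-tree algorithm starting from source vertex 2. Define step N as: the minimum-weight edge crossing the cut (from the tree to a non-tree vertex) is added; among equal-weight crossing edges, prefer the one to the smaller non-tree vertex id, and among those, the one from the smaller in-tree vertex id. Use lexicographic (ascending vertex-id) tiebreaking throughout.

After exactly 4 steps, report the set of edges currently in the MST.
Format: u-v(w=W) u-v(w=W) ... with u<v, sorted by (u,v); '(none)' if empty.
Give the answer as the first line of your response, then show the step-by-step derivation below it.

0-4(w=3) 2-4(w=1) 3-5(w=7) 4-5(w=1)

step 1: add edge 2-4 (w=1); MST = {2-4(w=1)}
step 2: add edge 4-5 (w=1); MST = {2-4(w=1) 4-5(w=1)}
step 3: add edge 0-4 (w=3); MST = {0-4(w=3) 2-4(w=1) 4-5(w=1)}
step 4: add edge 3-5 (w=7); MST = {0-4(w=3) 2-4(w=1) 3-5(w=7) 4-5(w=1)}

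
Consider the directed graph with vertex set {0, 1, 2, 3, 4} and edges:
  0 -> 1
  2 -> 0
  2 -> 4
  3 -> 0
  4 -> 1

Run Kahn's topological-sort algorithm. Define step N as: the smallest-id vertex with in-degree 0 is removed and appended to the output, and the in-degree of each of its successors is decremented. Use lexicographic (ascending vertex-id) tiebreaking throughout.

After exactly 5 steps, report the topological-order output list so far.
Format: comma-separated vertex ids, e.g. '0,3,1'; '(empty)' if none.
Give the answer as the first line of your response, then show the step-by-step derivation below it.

2,3,0,4,1

step 1: output 2; order=[2]; indeg=(1,2,0,0,0)
step 2: output 3; order=[2,3]; indeg=(0,2,0,0,0)
step 3: output 0; order=[2,3,0]; indeg=(0,1,0,0,0)
step 4: output 4; order=[2,3,0,4]; indeg=(0,0,0,0,0)
step 5: output 1; order=[2,3,0,4,1]; indeg=(0,0,0,0,0)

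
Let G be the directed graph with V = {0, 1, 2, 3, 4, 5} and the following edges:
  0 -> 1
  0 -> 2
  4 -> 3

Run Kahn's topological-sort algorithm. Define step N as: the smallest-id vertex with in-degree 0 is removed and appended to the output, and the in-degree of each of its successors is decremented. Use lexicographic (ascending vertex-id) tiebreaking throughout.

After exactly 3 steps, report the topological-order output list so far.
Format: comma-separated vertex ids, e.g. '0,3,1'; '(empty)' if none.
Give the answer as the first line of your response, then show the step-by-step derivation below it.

0,1,2

step 1: output 0; order=[0]; indeg=(0,0,0,1,0,0)
step 2: output 1; order=[0,1]; indeg=(0,0,0,1,0,0)
step 3: output 2; order=[0,1,2]; indeg=(0,0,0,1,0,0)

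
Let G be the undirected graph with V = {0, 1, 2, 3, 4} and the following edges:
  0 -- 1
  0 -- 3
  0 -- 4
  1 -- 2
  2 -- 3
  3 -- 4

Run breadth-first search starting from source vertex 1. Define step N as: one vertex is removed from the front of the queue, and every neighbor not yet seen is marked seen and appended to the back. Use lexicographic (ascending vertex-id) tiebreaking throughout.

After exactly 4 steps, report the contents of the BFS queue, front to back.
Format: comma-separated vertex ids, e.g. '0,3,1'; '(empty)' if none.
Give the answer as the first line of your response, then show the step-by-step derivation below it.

4

step 1: dequeue 1; queue=[0,2]; order=1
step 2: dequeue 0; queue=[2,3,4]; order=1,0
step 3: dequeue 2; queue=[3,4]; order=1,0,2
step 4: dequeue 3; queue=[4]; order=1,0,2,3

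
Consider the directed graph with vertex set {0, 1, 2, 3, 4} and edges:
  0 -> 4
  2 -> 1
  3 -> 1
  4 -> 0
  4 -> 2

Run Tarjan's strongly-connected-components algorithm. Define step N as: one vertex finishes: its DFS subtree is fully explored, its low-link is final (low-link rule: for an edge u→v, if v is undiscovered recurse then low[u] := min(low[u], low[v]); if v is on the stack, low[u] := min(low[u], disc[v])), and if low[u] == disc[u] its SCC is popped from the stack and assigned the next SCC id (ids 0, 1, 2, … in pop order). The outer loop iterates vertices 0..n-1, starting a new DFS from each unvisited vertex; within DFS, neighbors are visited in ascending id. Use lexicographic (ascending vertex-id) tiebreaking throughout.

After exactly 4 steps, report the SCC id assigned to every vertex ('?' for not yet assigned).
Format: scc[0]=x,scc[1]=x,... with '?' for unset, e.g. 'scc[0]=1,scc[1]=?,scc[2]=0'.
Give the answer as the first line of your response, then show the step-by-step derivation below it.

scc[0]=2,scc[1]=0,scc[2]=1,scc[3]=?,scc[4]=2

step 1: low=(low[0]=0,low[1]=3,low[2]=2,low[3]=?,low[4]=0); scc=(scc[0]=?,scc[1]=0,scc[2]=?,scc[3]=?,scc[4]=?)
step 2: low=(low[0]=0,low[1]=3,low[2]=2,low[3]=?,low[4]=0); scc=(scc[0]=?,scc[1]=0,scc[2]=1,scc[3]=?,scc[4]=?)
step 3: low=(low[0]=0,low[1]=3,low[2]=2,low[3]=?,low[4]=0); scc=(scc[0]=?,scc[1]=0,scc[2]=1,scc[3]=?,scc[4]=?)
step 4: low=(low[0]=0,low[1]=3,low[2]=2,low[3]=?,low[4]=0); scc=(scc[0]=2,scc[1]=0,scc[2]=1,scc[3]=?,scc[4]=2)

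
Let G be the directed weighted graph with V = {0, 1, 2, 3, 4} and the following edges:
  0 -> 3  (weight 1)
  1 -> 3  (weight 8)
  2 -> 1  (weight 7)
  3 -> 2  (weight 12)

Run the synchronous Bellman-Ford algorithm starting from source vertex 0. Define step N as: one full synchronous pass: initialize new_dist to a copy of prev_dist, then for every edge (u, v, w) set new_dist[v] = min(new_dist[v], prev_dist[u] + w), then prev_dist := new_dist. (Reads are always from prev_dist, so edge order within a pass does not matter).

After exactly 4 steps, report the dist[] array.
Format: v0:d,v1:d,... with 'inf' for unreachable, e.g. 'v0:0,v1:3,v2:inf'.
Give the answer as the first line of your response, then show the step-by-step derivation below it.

v0:0,v1:20,v2:13,v3:1,v4:inf

step 1: dist = v0:0,v1:inf,v2:inf,v3:1,v4:inf
step 2: dist = v0:0,v1:inf,v2:13,v3:1,v4:inf
step 3: dist = v0:0,v1:20,v2:13,v3:1,v4:inf
step 4: dist = v0:0,v1:20,v2:13,v3:1,v4:inf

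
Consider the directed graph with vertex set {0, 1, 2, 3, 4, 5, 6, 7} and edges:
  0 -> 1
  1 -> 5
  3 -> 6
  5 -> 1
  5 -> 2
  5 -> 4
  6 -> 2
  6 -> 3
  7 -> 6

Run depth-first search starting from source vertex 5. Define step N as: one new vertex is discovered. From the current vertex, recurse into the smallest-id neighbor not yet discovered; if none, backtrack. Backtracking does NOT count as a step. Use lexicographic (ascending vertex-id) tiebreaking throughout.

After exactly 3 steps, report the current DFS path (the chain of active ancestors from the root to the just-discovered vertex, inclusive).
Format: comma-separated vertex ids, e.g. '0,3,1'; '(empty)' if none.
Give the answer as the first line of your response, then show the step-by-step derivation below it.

5,2

step 1: discover 5; path=5; order=5
step 2: discover 1; path=5>1; order=5,1
step 3: discover 2; path=5>2; order=5,1,2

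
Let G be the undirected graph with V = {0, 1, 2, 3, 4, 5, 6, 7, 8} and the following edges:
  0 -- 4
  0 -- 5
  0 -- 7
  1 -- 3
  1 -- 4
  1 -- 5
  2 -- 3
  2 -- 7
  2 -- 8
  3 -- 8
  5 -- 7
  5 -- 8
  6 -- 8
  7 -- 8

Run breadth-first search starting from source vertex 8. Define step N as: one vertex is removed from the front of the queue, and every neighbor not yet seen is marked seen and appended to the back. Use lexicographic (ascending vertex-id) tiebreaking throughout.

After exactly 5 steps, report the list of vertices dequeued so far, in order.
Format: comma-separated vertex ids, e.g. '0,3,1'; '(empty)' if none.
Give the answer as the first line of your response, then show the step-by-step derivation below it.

8,2,3,5,6

step 1: dequeue 8; queue=[2,3,5,6,7]; order=8
step 2: dequeue 2; queue=[3,5,6,7]; order=8,2
step 3: dequeue 3; queue=[5,6,7,1]; order=8,2,3
step 4: dequeue 5; queue=[6,7,1,0]; order=8,2,3,5
step 5: dequeue 6; queue=[7,1,0]; order=8,2,3,5,6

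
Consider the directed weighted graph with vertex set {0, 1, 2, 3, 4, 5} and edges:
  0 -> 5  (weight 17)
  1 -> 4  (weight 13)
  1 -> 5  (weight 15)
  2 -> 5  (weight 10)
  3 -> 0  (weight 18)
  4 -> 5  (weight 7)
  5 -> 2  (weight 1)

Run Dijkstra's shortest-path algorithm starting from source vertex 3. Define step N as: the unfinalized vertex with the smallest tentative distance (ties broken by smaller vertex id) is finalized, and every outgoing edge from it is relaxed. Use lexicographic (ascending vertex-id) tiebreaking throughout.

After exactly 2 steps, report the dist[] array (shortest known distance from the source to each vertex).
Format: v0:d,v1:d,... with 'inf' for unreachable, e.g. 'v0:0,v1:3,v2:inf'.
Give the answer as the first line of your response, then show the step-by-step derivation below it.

v0:18,v1:inf,v2:inf,v3:0,v4:inf,v5:35

step 1: dist = v0:18,v1:inf,v2:inf,v3:0,v4:inf,v5:inf
step 2: dist = v0:18,v1:inf,v2:inf,v3:0,v4:inf,v5:35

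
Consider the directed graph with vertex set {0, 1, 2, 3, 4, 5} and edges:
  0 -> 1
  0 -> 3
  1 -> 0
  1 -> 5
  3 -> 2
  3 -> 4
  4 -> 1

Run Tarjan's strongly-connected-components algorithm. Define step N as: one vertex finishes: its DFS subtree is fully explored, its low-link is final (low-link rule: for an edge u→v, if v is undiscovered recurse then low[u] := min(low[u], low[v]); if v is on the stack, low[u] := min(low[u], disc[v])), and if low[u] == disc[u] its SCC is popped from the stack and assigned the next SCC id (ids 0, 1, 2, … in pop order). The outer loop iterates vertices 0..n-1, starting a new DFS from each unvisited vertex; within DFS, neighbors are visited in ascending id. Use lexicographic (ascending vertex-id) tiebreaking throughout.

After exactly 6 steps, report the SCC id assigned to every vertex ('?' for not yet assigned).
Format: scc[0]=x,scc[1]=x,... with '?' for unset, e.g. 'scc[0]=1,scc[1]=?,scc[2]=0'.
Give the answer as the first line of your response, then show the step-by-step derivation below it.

scc[0]=2,scc[1]=2,scc[2]=1,scc[3]=2,scc[4]=2,scc[5]=0

step 1: low=(low[0]=0,low[1]=0,low[2]=?,low[3]=?,low[4]=?,low[5]=2); scc=(scc[0]=?,scc[1]=?,scc[2]=?,scc[3]=?,scc[4]=?,scc[5]=0)
step 2: low=(low[0]=0,low[1]=0,low[2]=?,low[3]=?,low[4]=?,low[5]=2); scc=(scc[0]=?,scc[1]=?,scc[2]=?,scc[3]=?,scc[4]=?,scc[5]=0)
step 3: low=(low[0]=0,low[1]=0,low[2]=4,low[3]=3,low[4]=?,low[5]=2); scc=(scc[0]=?,scc[1]=?,scc[2]=1,scc[3]=?,scc[4]=?,scc[5]=0)
step 4: low=(low[0]=0,low[1]=0,low[2]=4,low[3]=3,low[4]=1,low[5]=2); scc=(scc[0]=?,scc[1]=?,scc[2]=1,scc[3]=?,scc[4]=?,scc[5]=0)
step 5: low=(low[0]=0,low[1]=0,low[2]=4,low[3]=1,low[4]=1,low[5]=2); scc=(scc[0]=?,scc[1]=?,scc[2]=1,scc[3]=?,scc[4]=?,scc[5]=0)
step 6: low=(low[0]=0,low[1]=0,low[2]=4,low[3]=1,low[4]=1,low[5]=2); scc=(scc[0]=2,scc[1]=2,scc[2]=1,scc[3]=2,scc[4]=2,scc[5]=0)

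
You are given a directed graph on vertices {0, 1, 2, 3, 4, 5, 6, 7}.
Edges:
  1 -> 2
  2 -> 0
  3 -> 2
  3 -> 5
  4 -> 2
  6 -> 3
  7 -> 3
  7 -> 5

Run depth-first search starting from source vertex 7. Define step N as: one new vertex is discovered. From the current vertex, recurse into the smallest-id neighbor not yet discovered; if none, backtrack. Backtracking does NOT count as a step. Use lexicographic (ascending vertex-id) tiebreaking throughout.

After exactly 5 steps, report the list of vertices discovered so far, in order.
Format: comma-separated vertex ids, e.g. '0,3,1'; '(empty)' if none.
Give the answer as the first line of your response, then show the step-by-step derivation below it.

7,3,2,0,5

step 1: discover 7; path=7; order=7
step 2: discover 3; path=7>3; order=7,3
step 3: discover 2; path=7>3>2; order=7,3,2
step 4: discover 0; path=7>3>2>0; order=7,3,2,0
step 5: discover 5; path=7>3>5; order=7,3,2,0,5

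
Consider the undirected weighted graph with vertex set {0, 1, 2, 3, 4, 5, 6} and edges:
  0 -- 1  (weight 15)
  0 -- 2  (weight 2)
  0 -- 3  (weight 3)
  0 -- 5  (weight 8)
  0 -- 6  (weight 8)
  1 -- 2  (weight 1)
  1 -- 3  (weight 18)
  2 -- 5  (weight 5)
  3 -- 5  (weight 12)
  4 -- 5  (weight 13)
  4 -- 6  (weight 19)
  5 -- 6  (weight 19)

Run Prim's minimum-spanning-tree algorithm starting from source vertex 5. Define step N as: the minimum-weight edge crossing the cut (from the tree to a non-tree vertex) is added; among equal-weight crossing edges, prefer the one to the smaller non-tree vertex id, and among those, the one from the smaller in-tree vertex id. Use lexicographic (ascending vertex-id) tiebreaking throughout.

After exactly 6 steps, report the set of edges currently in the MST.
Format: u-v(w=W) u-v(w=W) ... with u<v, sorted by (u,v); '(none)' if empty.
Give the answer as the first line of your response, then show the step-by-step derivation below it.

0-2(w=2) 0-3(w=3) 0-6(w=8) 1-2(w=1) 2-5(w=5) 4-5(w=13)

step 1: add edge 2-5 (w=5); MST = {2-5(w=5)}
step 2: add edge 1-2 (w=1); MST = {1-2(w=1) 2-5(w=5)}
step 3: add edge 0-2 (w=2); MST = {0-2(w=2) 1-2(w=1) 2-5(w=5)}
step 4: add edge 0-3 (w=3); MST = {0-2(w=2) 0-3(w=3) 1-2(w=1) 2-5(w=5)}
step 5: add edge 0-6 (w=8); MST = {0-2(w=2) 0-3(w=3) 0-6(w=8) 1-2(w=1) 2-5(w=5)}
step 6: add edge 4-5 (w=13); MST = {0-2(w=2) 0-3(w=3) 0-6(w=8) 1-2(w=1) 2-5(w=5) 4-5(w=13)}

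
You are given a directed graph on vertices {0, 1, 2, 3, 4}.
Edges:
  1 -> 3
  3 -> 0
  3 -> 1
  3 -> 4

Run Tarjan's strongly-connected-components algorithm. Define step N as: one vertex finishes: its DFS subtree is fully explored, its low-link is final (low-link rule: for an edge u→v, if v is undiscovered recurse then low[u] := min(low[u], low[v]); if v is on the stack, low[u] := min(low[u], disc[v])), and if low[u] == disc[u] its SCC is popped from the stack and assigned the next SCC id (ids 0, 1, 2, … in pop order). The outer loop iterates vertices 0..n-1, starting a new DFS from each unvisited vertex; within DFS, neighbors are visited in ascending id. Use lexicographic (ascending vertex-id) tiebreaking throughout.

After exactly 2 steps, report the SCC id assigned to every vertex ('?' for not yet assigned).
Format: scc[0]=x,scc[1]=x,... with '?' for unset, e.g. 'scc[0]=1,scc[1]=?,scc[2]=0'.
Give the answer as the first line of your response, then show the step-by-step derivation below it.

scc[0]=0,scc[1]=?,scc[2]=?,scc[3]=?,scc[4]=1

step 1: low=(low[0]=0,low[1]=?,low[2]=?,low[3]=?,low[4]=?); scc=(scc[0]=0,scc[1]=?,scc[2]=?,scc[3]=?,scc[4]=?)
step 2: low=(low[0]=0,low[1]=1,low[2]=?,low[3]=1,low[4]=3); scc=(scc[0]=0,scc[1]=?,scc[2]=?,scc[3]=?,scc[4]=1)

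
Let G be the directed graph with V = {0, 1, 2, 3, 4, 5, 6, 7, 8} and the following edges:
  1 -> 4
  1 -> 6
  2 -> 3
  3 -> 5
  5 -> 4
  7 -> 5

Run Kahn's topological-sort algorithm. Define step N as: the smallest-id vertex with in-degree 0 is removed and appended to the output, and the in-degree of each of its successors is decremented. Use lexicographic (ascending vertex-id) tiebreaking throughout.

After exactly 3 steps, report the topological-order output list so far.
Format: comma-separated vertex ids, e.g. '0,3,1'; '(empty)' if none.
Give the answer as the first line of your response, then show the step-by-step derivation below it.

0,1,2

step 1: output 0; order=[0]; indeg=(0,0,0,1,2,2,1,0,0)
step 2: output 1; order=[0,1]; indeg=(0,0,0,1,1,2,0,0,0)
step 3: output 2; order=[0,1,2]; indeg=(0,0,0,0,1,2,0,0,0)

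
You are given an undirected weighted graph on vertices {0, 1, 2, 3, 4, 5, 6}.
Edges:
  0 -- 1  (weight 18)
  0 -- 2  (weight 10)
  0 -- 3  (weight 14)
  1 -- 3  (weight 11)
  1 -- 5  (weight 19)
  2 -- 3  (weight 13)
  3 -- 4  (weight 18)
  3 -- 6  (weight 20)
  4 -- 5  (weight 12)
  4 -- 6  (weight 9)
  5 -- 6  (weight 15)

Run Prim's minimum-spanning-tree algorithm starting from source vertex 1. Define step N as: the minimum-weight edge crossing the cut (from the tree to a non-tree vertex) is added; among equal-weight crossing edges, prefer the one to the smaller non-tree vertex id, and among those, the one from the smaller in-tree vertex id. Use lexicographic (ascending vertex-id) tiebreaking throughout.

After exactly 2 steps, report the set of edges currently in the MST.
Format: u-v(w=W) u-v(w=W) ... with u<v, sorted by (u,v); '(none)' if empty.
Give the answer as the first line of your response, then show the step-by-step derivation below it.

1-3(w=11) 2-3(w=13)

step 1: add edge 1-3 (w=11); MST = {1-3(w=11)}
step 2: add edge 2-3 (w=13); MST = {1-3(w=11) 2-3(w=13)}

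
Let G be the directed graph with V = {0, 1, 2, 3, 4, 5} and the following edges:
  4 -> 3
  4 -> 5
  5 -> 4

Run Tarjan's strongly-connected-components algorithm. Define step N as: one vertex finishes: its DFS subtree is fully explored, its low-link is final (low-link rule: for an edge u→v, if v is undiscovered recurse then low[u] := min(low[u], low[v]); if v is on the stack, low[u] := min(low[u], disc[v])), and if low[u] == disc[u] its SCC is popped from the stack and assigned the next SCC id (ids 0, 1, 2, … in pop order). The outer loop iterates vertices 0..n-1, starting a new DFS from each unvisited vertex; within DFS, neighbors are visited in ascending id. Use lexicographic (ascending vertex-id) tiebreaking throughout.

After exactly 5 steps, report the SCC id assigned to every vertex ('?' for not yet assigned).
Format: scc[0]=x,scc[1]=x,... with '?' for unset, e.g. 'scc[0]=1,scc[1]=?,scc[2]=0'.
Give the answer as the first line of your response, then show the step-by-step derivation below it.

scc[0]=0,scc[1]=1,scc[2]=2,scc[3]=3,scc[4]=?,scc[5]=?

step 1: low=(low[0]=0,low[1]=?,low[2]=?,low[3]=?,low[4]=?,low[5]=?); scc=(scc[0]=0,scc[1]=?,scc[2]=?,scc[3]=?,scc[4]=?,scc[5]=?)
step 2: low=(low[0]=0,low[1]=1,low[2]=?,low[3]=?,low[4]=?,low[5]=?); scc=(scc[0]=0,scc[1]=1,scc[2]=?,scc[3]=?,scc[4]=?,scc[5]=?)
step 3: low=(low[0]=0,low[1]=1,low[2]=2,low[3]=?,low[4]=?,low[5]=?); scc=(scc[0]=0,scc[1]=1,scc[2]=2,scc[3]=?,scc[4]=?,scc[5]=?)
step 4: low=(low[0]=0,low[1]=1,low[2]=2,low[3]=3,low[4]=?,low[5]=?); scc=(scc[0]=0,scc[1]=1,scc[2]=2,scc[3]=3,scc[4]=?,scc[5]=?)
step 5: low=(low[0]=0,low[1]=1,low[2]=2,low[3]=3,low[4]=4,low[5]=4); scc=(scc[0]=0,scc[1]=1,scc[2]=2,scc[3]=3,scc[4]=?,scc[5]=?)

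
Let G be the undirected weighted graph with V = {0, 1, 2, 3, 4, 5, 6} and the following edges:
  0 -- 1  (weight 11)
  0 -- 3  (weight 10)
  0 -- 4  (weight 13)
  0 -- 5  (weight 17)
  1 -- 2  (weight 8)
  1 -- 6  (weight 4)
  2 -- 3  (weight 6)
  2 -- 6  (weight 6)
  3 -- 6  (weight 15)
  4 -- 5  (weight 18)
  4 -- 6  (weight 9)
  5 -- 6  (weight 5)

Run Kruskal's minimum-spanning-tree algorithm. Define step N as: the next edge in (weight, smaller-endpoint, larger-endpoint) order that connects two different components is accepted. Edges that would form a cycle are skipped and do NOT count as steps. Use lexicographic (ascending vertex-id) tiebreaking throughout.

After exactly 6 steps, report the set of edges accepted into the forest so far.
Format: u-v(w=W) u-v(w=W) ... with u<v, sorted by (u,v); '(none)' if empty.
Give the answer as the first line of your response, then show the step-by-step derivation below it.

0-3(w=10) 1-6(w=4) 2-3(w=6) 2-6(w=6) 4-6(w=9) 5-6(w=5)

step 1: add edge 1-6 (w=4); MST = {1-6(w=4)}
step 2: add edge 5-6 (w=5); MST = {1-6(w=4) 5-6(w=5)}
step 3: add edge 2-3 (w=6); MST = {1-6(w=4) 2-3(w=6) 5-6(w=5)}
step 4: add edge 2-6 (w=6); MST = {1-6(w=4) 2-3(w=6) 2-6(w=6) 5-6(w=5)}
step 5: add edge 4-6 (w=9); MST = {1-6(w=4) 2-3(w=6) 2-6(w=6) 4-6(w=9) 5-6(w=5)}
step 6: add edge 0-3 (w=10); MST = {0-3(w=10) 1-6(w=4) 2-3(w=6) 2-6(w=6) 4-6(w=9) 5-6(w=5)}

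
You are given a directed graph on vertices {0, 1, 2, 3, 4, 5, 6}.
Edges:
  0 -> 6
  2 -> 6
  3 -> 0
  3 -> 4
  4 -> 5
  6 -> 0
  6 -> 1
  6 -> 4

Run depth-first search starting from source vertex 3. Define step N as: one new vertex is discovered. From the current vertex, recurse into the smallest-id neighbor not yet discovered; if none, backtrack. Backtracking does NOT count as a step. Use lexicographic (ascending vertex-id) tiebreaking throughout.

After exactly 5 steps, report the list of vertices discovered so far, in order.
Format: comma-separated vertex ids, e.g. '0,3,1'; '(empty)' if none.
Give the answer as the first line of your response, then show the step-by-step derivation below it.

3,0,6,1,4

step 1: discover 3; path=3; order=3
step 2: discover 0; path=3>0; order=3,0
step 3: discover 6; path=3>0>6; order=3,0,6
step 4: discover 1; path=3>0>6>1; order=3,0,6,1
step 5: discover 4; path=3>0>6>4; order=3,0,6,1,4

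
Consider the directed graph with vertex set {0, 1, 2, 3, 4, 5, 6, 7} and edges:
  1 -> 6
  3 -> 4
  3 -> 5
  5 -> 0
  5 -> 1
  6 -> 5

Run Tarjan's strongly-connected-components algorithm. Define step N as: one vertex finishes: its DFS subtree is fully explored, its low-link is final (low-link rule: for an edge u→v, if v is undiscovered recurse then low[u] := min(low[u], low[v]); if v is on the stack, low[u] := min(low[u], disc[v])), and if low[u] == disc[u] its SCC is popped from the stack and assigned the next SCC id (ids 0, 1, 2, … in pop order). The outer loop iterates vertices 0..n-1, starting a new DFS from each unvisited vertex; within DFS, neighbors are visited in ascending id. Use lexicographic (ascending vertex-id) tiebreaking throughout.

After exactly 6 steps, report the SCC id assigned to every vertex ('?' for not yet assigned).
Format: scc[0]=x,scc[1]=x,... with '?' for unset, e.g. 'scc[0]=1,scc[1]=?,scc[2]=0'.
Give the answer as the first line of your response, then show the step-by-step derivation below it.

scc[0]=0,scc[1]=1,scc[2]=2,scc[3]=?,scc[4]=3,scc[5]=1,scc[6]=1,scc[7]=?

step 1: low=(low[0]=0,low[1]=?,low[2]=?,low[3]=?,low[4]=?,low[5]=?,low[6]=?,low[7]=?); scc=(scc[0]=0,scc[1]=?,scc[2]=?,scc[3]=?,scc[4]=?,scc[5]=?,scc[6]=?,scc[7]=?)
step 2: low=(low[0]=0,low[1]=1,low[2]=?,low[3]=?,low[4]=?,low[5]=1,low[6]=2,low[7]=?); scc=(scc[0]=0,scc[1]=?,scc[2]=?,scc[3]=?,scc[4]=?,scc[5]=?,scc[6]=?,scc[7]=?)
step 3: low=(low[0]=0,low[1]=1,low[2]=?,low[3]=?,low[4]=?,low[5]=1,low[6]=1,low[7]=?); scc=(scc[0]=0,scc[1]=?,scc[2]=?,scc[3]=?,scc[4]=?,scc[5]=?,scc[6]=?,scc[7]=?)
step 4: low=(low[0]=0,low[1]=1,low[2]=?,low[3]=?,low[4]=?,low[5]=1,low[6]=1,low[7]=?); scc=(scc[0]=0,scc[1]=1,scc[2]=?,scc[3]=?,scc[4]=?,scc[5]=1,scc[6]=1,scc[7]=?)
step 5: low=(low[0]=0,low[1]=1,low[2]=4,low[3]=?,low[4]=?,low[5]=1,low[6]=1,low[7]=?); scc=(scc[0]=0,scc[1]=1,scc[2]=2,scc[3]=?,scc[4]=?,scc[5]=1,scc[6]=1,scc[7]=?)
step 6: low=(low[0]=0,low[1]=1,low[2]=4,low[3]=5,low[4]=6,low[5]=1,low[6]=1,low[7]=?); scc=(scc[0]=0,scc[1]=1,scc[2]=2,scc[3]=?,scc[4]=3,scc[5]=1,scc[6]=1,scc[7]=?)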